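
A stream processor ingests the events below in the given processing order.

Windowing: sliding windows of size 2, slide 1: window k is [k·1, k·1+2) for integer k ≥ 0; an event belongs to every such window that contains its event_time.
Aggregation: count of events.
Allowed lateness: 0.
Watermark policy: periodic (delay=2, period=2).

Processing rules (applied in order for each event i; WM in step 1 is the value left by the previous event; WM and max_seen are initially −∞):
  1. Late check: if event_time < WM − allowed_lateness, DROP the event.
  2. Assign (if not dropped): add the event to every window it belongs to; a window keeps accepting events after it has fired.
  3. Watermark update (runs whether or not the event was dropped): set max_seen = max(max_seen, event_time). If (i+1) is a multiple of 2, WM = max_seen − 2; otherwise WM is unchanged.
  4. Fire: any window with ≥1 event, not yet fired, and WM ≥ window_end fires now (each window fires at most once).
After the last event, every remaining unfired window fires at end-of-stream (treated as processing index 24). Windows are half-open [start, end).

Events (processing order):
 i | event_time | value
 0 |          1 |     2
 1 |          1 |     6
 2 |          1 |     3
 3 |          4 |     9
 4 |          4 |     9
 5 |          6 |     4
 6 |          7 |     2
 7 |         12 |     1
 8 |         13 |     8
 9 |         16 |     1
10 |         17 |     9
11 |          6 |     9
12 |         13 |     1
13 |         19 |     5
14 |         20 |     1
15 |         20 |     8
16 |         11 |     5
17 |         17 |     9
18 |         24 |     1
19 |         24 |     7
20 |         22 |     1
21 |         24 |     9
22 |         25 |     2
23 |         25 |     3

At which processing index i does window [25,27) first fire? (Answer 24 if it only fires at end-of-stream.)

24

i=0 t=1 v=2: → [1,3),[0,2); WM=−∞
i=1 t=1 v=6: → [1,3),[0,2); WM=-1
i=2 t=1 v=3: → [1,3),[0,2); WM=-1
i=3 t=4 v=9: → [4,6),[3,5); WM=2; [0,2) fires=3
i=4 t=4 v=9: → [4,6),[3,5); WM=2
i=5 t=6 v=4: → [6,8),[5,7); WM=4; [1,3) fires=3
i=6 t=7 v=2: → [7,9),[6,8); WM=4
i=7 t=12 v=1: → [12,14),[11,13); WM=10; [3,5) fires=2 [4,6) fires=2 [5,7) fires=1 [6,8) fires=2 [7,9) fires=1
i=8 t=13 v=8: → [13,15),[12,14); WM=10
i=9 t=16 v=1: → [16,18),[15,17); WM=14; [11,13) fires=1 [12,14) fires=2
i=10 t=17 v=9: → [17,19),[16,18); WM=14
i=11 t=6 v=9: DROP (t<14-0); WM=15; [13,15) fires=1
i=12 t=13 v=1: DROP (t<15-0); WM=15
i=13 t=19 v=5: → [19,21),[18,20); WM=17; [15,17) fires=1
i=14 t=20 v=1: → [20,22),[19,21); WM=17
i=15 t=20 v=8: → [20,22),[19,21); WM=18; [16,18) fires=2
i=16 t=11 v=5: DROP (t<18-0); WM=18
i=17 t=17 v=9: DROP (t<18-0); WM=18
i=18 t=24 v=1: → [24,26),[23,25); WM=18
i=19 t=24 v=7: → [24,26),[23,25); WM=22; [17,19) fires=1 [18,20) fires=1 [19,21) fires=3 [20,22) fires=2
i=20 t=22 v=1: → [22,24),[21,23); WM=22
i=21 t=24 v=9: → [24,26),[23,25); WM=22
i=22 t=25 v=2: → [25,27),[24,26); WM=22
i=23 t=25 v=3: → [25,27),[24,26); WM=23; [21,23) fires=1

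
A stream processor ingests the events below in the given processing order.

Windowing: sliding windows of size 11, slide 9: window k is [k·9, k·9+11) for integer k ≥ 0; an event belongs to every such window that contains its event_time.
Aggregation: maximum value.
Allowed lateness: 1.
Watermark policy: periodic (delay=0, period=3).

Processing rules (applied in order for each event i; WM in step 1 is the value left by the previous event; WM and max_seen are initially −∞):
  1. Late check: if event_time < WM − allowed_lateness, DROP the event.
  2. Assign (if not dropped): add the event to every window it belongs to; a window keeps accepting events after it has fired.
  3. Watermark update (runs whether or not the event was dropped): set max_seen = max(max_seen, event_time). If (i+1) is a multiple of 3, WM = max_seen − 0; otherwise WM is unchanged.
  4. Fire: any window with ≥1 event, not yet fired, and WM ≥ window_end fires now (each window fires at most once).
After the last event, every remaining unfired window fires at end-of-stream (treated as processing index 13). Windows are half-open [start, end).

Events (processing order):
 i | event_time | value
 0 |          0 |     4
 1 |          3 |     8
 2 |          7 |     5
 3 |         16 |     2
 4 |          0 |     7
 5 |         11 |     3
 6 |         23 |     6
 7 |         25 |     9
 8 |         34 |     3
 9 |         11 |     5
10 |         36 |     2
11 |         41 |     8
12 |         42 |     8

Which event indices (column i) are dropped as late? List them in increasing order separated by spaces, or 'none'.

4 9

i=0 t=0 v=4: → [0,11); WM=−∞
i=1 t=3 v=8: → [0,11); WM=−∞
i=2 t=7 v=5: → [0,11); WM=7
i=3 t=16 v=2: → [9,20); WM=7
i=4 t=0 v=7: DROP (t<7-1); WM=7
i=5 t=11 v=3: → [9,20); WM=16; [0,11) fires=8
i=6 t=23 v=6: → [18,29); WM=16
i=7 t=25 v=9: → [18,29); WM=16
i=8 t=34 v=3: → [27,38); WM=34; [9,20) fires=3 [18,29) fires=9
i=9 t=11 v=5: DROP (t<34-1); WM=34
i=10 t=36 v=2: → [36,47),[27,38); WM=34
i=11 t=41 v=8: → [36,47); WM=41; [27,38) fires=3
i=12 t=42 v=8: → [36,47); WM=41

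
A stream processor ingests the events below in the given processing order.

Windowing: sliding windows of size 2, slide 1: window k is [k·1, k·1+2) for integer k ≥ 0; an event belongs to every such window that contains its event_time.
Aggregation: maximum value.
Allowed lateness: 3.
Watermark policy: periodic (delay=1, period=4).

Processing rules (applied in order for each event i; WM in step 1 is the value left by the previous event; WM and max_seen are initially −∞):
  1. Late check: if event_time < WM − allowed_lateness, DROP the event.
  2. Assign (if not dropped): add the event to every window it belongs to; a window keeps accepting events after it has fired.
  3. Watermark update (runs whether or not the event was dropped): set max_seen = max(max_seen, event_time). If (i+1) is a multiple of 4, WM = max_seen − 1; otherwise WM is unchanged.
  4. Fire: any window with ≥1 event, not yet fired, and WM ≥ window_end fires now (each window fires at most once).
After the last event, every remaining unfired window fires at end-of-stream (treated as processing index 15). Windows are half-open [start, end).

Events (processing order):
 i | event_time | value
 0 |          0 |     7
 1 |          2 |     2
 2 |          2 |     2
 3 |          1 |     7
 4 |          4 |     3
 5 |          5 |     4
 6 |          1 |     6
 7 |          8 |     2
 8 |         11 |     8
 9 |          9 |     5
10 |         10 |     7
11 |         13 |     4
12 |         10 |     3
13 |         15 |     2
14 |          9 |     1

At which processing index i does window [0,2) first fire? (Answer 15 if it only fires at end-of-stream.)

7

i=0 t=0 v=7: → [0,2); WM=−∞
i=1 t=2 v=2: → [2,4),[1,3); WM=−∞
i=2 t=2 v=2: → [2,4),[1,3); WM=−∞
i=3 t=1 v=7: → [1,3),[0,2); WM=1
i=4 t=4 v=3: → [4,6),[3,5); WM=1
i=5 t=5 v=4: → [5,7),[4,6); WM=1
i=6 t=1 v=6: → [1,3),[0,2); WM=1
i=7 t=8 v=2: → [8,10),[7,9); WM=7; [0,2) fires=7 [1,3) fires=7 [2,4) fires=2 [3,5) fires=3 [4,6) fires=4 [5,7) fires=4
i=8 t=11 v=8: → [11,13),[10,12); WM=7
i=9 t=9 v=5: → [9,11),[8,10); WM=7
i=10 t=10 v=7: → [10,12),[9,11); WM=7
i=11 t=13 v=4: → [13,15),[12,14); WM=12; [7,9) fires=2 [8,10) fires=5 [9,11) fires=7 [10,12) fires=8
i=12 t=10 v=3: → [10,12),[9,11); WM=12
i=13 t=15 v=2: → [15,17),[14,16); WM=12
i=14 t=9 v=1: → [9,11),[8,10); WM=12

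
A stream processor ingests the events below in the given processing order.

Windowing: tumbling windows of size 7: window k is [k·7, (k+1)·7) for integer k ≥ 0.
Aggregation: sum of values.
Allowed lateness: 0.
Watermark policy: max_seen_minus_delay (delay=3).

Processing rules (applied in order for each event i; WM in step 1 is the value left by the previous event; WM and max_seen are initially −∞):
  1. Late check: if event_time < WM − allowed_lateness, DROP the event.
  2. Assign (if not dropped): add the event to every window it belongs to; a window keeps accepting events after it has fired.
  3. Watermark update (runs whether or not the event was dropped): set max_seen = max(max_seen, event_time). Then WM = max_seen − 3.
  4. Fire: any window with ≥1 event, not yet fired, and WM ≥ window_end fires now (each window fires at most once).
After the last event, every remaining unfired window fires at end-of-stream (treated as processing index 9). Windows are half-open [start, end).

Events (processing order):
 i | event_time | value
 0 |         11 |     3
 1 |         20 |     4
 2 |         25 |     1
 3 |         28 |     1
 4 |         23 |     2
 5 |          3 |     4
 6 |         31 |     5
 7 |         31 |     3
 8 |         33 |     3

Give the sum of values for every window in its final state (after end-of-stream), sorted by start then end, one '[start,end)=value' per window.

[7,14)=3 [14,21)=4 [21,28)=1 [28,35)=12

i=0 t=11 v=3: → [7,14); WM=8
i=1 t=20 v=4: → [14,21); WM=17; [7,14) fires=3
i=2 t=25 v=1: → [21,28); WM=22; [14,21) fires=4
i=3 t=28 v=1: → [28,35); WM=25
i=4 t=23 v=2: DROP (t<25-0); WM=25
i=5 t=3 v=4: DROP (t<25-0); WM=25
i=6 t=31 v=5: → [28,35); WM=28; [21,28) fires=1
i=7 t=31 v=3: → [28,35); WM=28
i=8 t=33 v=3: → [28,35); WM=30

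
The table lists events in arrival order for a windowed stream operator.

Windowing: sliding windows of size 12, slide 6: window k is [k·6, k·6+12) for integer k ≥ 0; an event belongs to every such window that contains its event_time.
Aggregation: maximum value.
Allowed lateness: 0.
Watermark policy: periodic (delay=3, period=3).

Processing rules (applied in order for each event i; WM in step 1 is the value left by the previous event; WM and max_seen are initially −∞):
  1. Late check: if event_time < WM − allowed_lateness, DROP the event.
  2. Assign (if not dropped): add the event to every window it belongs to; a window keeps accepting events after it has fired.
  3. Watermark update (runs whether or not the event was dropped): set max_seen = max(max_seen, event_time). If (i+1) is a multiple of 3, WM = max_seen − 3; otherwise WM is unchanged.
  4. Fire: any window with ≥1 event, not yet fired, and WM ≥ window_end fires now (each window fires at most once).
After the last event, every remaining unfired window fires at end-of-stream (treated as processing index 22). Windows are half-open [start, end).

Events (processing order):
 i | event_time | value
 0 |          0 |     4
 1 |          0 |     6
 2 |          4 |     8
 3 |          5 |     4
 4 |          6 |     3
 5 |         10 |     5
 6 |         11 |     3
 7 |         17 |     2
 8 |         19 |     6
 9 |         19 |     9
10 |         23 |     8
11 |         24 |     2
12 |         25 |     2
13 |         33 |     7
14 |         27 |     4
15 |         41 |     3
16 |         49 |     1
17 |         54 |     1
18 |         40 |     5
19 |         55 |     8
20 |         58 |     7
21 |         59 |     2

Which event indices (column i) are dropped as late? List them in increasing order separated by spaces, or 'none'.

18

i=0 t=0 v=4: → [0,12); WM=−∞
i=1 t=0 v=6: → [0,12); WM=−∞
i=2 t=4 v=8: → [0,12); WM=1
i=3 t=5 v=4: → [0,12); WM=1
i=4 t=6 v=3: → [6,18),[0,12); WM=1
i=5 t=10 v=5: → [6,18),[0,12); WM=7
i=6 t=11 v=3: → [6,18),[0,12); WM=7
i=7 t=17 v=2: → [12,24),[6,18); WM=7
i=8 t=19 v=6: → [18,30),[12,24); WM=16; [0,12) fires=8
i=9 t=19 v=9: → [18,30),[12,24); WM=16
i=10 t=23 v=8: → [18,30),[12,24); WM=16
i=11 t=24 v=2: → [24,36),[18,30); WM=21; [6,18) fires=5
i=12 t=25 v=2: → [24,36),[18,30); WM=21
i=13 t=33 v=7: → [30,42),[24,36); WM=21
i=14 t=27 v=4: → [24,36),[18,30); WM=30; [12,24) fires=9 [18,30) fires=9
i=15 t=41 v=3: → [36,48),[30,42); WM=30
i=16 t=49 v=1: → [48,60),[42,54); WM=30
i=17 t=54 v=1: → [54,66),[48,60); WM=51; [24,36) fires=7 [30,42) fires=7 [36,48) fires=3
i=18 t=40 v=5: DROP (t<51-0); WM=51
i=19 t=55 v=8: → [54,66),[48,60); WM=51
i=20 t=58 v=7: → [54,66),[48,60); WM=55; [42,54) fires=1
i=21 t=59 v=2: → [54,66),[48,60); WM=55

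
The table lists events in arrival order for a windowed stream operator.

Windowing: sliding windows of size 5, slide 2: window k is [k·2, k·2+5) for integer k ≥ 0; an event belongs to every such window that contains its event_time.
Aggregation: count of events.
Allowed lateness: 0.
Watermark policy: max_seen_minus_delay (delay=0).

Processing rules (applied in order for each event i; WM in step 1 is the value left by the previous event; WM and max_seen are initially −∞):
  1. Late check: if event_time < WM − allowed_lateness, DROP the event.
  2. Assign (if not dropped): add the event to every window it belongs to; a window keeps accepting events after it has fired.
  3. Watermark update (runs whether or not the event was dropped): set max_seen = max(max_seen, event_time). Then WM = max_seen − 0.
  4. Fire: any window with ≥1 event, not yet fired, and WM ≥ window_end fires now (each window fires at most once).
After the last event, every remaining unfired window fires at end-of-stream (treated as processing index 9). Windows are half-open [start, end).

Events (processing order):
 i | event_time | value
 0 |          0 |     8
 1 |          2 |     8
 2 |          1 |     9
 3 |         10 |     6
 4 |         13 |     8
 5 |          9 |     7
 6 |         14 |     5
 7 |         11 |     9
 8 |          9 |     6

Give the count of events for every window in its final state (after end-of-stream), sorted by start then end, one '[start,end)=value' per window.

[0,5)=2 [2,7)=1 [6,11)=1 [8,13)=1 [10,15)=3 [12,17)=2 [14,19)=1

i=0 t=0 v=8: → [0,5); WM=0
i=1 t=2 v=8: → [2,7),[0,5); WM=2
i=2 t=1 v=9: DROP (t<2-0); WM=2
i=3 t=10 v=6: → [10,15),[8,13),[6,11); WM=10; [0,5) fires=2 [2,7) fires=1
i=4 t=13 v=8: → [12,17),[10,15); WM=13; [6,11) fires=1 [8,13) fires=1
i=5 t=9 v=7: DROP (t<13-0); WM=13
i=6 t=14 v=5: → [14,19),[12,17),[10,15); WM=14
i=7 t=11 v=9: DROP (t<14-0); WM=14
i=8 t=9 v=6: DROP (t<14-0); WM=14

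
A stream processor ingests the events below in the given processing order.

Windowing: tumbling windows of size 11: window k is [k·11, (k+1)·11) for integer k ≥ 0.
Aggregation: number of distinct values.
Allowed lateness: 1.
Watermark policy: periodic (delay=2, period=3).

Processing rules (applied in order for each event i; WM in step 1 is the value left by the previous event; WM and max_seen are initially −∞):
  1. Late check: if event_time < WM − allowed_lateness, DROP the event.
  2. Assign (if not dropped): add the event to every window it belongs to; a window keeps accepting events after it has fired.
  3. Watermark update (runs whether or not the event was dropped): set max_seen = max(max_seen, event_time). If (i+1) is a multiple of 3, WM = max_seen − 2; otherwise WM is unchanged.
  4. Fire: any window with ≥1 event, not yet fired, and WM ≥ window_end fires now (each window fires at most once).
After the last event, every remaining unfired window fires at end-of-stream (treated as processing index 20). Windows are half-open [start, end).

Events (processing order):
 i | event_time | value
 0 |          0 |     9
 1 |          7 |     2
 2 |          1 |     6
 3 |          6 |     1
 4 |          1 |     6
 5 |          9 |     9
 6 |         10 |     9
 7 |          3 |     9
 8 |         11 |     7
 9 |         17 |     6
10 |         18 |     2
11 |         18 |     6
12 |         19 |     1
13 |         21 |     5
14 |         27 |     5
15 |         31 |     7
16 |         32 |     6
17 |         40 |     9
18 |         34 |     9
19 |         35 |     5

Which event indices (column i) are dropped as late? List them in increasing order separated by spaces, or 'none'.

i=0 t=0 v=9: → [0,11); WM=−∞
i=1 t=7 v=2: → [0,11); WM=−∞
i=2 t=1 v=6: → [0,11); WM=5
i=3 t=6 v=1: → [0,11); WM=5
i=4 t=1 v=6: DROP (t<5-1); WM=5
i=5 t=9 v=9: → [0,11); WM=7
i=6 t=10 v=9: → [0,11); WM=7
i=7 t=3 v=9: DROP (t<7-1); WM=7
i=8 t=11 v=7: → [11,22); WM=9
i=9 t=17 v=6: → [11,22); WM=9
i=10 t=18 v=2: → [11,22); WM=9
i=11 t=18 v=6: → [11,22); WM=16; [0,11) fires=4
i=12 t=19 v=1: → [11,22); WM=16
i=13 t=21 v=5: → [11,22); WM=16
i=14 t=27 v=5: → [22,33); WM=25; [11,22) fires=5
i=15 t=31 v=7: → [22,33); WM=25
i=16 t=32 v=6: → [22,33); WM=25
i=17 t=40 v=9: → [33,44); WM=38; [22,33) fires=3
i=18 t=34 v=9: DROP (t<38-1); WM=38
i=19 t=35 v=5: DROP (t<38-1); WM=38

4 7 18 19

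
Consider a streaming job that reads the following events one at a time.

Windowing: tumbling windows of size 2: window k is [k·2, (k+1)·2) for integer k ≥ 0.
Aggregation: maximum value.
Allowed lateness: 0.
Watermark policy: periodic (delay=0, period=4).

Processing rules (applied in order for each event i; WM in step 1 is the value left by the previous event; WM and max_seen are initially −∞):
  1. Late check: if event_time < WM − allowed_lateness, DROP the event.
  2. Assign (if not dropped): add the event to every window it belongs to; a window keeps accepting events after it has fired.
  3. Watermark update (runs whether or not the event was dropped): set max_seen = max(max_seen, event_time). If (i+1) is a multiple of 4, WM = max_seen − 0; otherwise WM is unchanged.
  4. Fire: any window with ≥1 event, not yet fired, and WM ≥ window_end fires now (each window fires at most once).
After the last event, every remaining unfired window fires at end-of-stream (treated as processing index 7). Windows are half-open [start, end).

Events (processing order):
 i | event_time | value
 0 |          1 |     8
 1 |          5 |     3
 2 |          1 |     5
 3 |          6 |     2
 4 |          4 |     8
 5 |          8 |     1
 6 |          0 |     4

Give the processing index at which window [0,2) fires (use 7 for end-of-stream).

i=0 t=1 v=8: → [0,2); WM=−∞
i=1 t=5 v=3: → [4,6); WM=−∞
i=2 t=1 v=5: → [0,2); WM=−∞
i=3 t=6 v=2: → [6,8); WM=6; [0,2) fires=8 [4,6) fires=3
i=4 t=4 v=8: DROP (t<6-0); WM=6
i=5 t=8 v=1: → [8,10); WM=6
i=6 t=0 v=4: DROP (t<6-0); WM=6

3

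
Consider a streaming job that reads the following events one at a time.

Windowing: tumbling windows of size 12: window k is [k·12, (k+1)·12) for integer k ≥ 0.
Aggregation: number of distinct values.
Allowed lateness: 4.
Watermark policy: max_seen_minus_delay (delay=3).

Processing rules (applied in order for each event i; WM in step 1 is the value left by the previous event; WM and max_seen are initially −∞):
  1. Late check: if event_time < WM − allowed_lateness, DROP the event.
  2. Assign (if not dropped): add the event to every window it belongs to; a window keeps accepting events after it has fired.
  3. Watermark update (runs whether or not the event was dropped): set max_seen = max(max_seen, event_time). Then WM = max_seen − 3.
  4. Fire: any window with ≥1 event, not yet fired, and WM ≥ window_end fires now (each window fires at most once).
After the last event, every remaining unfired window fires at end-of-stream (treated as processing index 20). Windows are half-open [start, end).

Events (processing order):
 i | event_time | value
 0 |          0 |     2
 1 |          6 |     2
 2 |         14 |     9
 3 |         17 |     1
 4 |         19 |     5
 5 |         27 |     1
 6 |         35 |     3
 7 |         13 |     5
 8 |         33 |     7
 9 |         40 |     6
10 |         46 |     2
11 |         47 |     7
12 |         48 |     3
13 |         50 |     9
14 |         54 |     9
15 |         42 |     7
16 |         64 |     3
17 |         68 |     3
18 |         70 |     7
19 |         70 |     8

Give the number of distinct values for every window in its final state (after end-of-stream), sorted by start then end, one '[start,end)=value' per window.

i=0 t=0 v=2: → [0,12); WM=-3
i=1 t=6 v=2: → [0,12); WM=3
i=2 t=14 v=9: → [12,24); WM=11
i=3 t=17 v=1: → [12,24); WM=14; [0,12) fires=1
i=4 t=19 v=5: → [12,24); WM=16
i=5 t=27 v=1: → [24,36); WM=24; [12,24) fires=3
i=6 t=35 v=3: → [24,36); WM=32
i=7 t=13 v=5: DROP (t<32-4); WM=32
i=8 t=33 v=7: → [24,36); WM=32
i=9 t=40 v=6: → [36,48); WM=37; [24,36) fires=3
i=10 t=46 v=2: → [36,48); WM=43
i=11 t=47 v=7: → [36,48); WM=44
i=12 t=48 v=3: → [48,60); WM=45
i=13 t=50 v=9: → [48,60); WM=47
i=14 t=54 v=9: → [48,60); WM=51; [36,48) fires=3
i=15 t=42 v=7: DROP (t<51-4); WM=51
i=16 t=64 v=3: → [60,72); WM=61; [48,60) fires=2
i=17 t=68 v=3: → [60,72); WM=65
i=18 t=70 v=7: → [60,72); WM=67
i=19 t=70 v=8: → [60,72); WM=67

[0,12)=1 [12,24)=3 [24,36)=3 [36,48)=3 [48,60)=2 [60,72)=3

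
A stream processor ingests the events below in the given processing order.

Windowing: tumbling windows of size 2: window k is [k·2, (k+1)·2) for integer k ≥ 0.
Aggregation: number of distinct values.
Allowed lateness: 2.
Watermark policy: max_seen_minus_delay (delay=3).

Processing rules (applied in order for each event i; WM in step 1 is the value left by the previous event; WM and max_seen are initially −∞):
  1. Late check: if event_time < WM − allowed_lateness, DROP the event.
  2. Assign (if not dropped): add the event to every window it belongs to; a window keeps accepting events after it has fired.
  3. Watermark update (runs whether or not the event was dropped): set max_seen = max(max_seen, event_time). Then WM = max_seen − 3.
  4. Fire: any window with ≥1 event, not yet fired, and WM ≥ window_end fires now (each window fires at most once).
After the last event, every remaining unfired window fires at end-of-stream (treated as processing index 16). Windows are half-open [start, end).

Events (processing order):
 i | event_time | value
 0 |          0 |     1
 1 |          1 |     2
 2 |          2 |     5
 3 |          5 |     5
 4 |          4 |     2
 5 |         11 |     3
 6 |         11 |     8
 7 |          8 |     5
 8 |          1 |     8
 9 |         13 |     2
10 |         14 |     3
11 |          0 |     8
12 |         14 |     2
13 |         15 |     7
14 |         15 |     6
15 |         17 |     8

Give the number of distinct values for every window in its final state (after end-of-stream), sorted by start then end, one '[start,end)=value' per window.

i=0 t=0 v=1: → [0,2); WM=-3
i=1 t=1 v=2: → [0,2); WM=-2
i=2 t=2 v=5: → [2,4); WM=-1
i=3 t=5 v=5: → [4,6); WM=2; [0,2) fires=2
i=4 t=4 v=2: → [4,6); WM=2
i=5 t=11 v=3: → [10,12); WM=8; [2,4) fires=1 [4,6) fires=2
i=6 t=11 v=8: → [10,12); WM=8
i=7 t=8 v=5: → [8,10); WM=8
i=8 t=1 v=8: DROP (t<8-2); WM=8
i=9 t=13 v=2: → [12,14); WM=10; [8,10) fires=1
i=10 t=14 v=3: → [14,16); WM=11
i=11 t=0 v=8: DROP (t<11-2); WM=11
i=12 t=14 v=2: → [14,16); WM=11
i=13 t=15 v=7: → [14,16); WM=12; [10,12) fires=2
i=14 t=15 v=6: → [14,16); WM=12
i=15 t=17 v=8: → [16,18); WM=14; [12,14) fires=1

[0,2)=2 [2,4)=1 [4,6)=2 [8,10)=1 [10,12)=2 [12,14)=1 [14,16)=4 [16,18)=1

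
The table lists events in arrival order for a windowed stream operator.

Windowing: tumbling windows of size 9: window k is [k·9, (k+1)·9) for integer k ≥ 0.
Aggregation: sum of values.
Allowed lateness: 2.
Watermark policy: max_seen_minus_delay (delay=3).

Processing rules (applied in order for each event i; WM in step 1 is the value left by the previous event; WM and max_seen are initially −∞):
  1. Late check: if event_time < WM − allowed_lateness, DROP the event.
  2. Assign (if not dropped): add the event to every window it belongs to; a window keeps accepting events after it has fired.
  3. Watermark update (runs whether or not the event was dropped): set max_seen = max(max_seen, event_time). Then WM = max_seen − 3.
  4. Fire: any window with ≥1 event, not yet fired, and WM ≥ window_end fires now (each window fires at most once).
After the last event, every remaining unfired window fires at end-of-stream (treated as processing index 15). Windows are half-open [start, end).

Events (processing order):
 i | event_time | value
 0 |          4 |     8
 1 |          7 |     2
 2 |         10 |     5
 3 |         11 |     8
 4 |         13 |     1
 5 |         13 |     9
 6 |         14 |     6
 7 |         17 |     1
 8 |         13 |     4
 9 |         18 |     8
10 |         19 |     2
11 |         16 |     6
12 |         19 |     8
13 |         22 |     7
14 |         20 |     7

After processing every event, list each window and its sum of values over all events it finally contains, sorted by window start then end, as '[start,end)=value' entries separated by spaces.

[0,9)=10 [9,18)=40 [18,27)=32

i=0 t=4 v=8: → [0,9); WM=1
i=1 t=7 v=2: → [0,9); WM=4
i=2 t=10 v=5: → [9,18); WM=7
i=3 t=11 v=8: → [9,18); WM=8
i=4 t=13 v=1: → [9,18); WM=10; [0,9) fires=10
i=5 t=13 v=9: → [9,18); WM=10
i=6 t=14 v=6: → [9,18); WM=11
i=7 t=17 v=1: → [9,18); WM=14
i=8 t=13 v=4: → [9,18); WM=14
i=9 t=18 v=8: → [18,27); WM=15
i=10 t=19 v=2: → [18,27); WM=16
i=11 t=16 v=6: → [9,18); WM=16
i=12 t=19 v=8: → [18,27); WM=16
i=13 t=22 v=7: → [18,27); WM=19; [9,18) fires=40
i=14 t=20 v=7: → [18,27); WM=19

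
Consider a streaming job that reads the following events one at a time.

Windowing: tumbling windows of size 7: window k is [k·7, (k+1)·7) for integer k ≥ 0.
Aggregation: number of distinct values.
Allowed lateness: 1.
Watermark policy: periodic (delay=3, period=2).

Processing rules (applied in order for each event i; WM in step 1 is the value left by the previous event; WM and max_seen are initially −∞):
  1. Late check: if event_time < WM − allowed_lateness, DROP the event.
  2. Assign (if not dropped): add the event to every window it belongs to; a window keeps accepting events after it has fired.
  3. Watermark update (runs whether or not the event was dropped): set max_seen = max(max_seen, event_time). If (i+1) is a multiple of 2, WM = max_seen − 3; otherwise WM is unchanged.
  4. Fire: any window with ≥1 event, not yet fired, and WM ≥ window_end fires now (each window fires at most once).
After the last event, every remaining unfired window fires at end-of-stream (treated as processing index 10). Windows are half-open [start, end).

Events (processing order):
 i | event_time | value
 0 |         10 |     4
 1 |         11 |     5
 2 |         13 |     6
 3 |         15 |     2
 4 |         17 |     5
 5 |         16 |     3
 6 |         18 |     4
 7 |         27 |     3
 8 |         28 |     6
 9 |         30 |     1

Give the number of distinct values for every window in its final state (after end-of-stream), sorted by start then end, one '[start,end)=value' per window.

i=0 t=10 v=4: → [7,14); WM=−∞
i=1 t=11 v=5: → [7,14); WM=8
i=2 t=13 v=6: → [7,14); WM=8
i=3 t=15 v=2: → [14,21); WM=12
i=4 t=17 v=5: → [14,21); WM=12
i=5 t=16 v=3: → [14,21); WM=14; [7,14) fires=3
i=6 t=18 v=4: → [14,21); WM=14
i=7 t=27 v=3: → [21,28); WM=24; [14,21) fires=4
i=8 t=28 v=6: → [28,35); WM=24
i=9 t=30 v=1: → [28,35); WM=27

[7,14)=3 [14,21)=4 [21,28)=1 [28,35)=2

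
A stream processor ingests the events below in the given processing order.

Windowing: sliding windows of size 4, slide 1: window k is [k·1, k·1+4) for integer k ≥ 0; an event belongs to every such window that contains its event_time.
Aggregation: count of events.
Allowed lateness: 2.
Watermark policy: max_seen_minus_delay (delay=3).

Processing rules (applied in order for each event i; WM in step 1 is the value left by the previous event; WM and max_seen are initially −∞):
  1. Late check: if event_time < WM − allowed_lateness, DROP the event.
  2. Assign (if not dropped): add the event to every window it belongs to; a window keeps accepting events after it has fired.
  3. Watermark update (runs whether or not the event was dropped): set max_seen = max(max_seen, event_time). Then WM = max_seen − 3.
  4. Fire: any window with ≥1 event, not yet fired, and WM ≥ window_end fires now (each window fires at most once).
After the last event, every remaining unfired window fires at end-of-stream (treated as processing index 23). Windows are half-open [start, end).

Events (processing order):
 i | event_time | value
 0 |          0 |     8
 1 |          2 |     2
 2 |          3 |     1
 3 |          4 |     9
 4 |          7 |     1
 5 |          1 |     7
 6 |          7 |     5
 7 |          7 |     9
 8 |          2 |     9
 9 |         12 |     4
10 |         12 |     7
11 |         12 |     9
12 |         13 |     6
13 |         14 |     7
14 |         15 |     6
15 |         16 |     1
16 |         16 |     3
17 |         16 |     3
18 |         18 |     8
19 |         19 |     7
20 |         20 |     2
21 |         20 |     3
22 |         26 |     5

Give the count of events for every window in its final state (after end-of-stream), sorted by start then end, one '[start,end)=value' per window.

[0,4)=4 [1,5)=4 [2,6)=4 [3,7)=2 [4,8)=4 [5,9)=3 [6,10)=3 [7,11)=3 [9,13)=3 [10,14)=4 [11,15)=5 [12,16)=6 [13,17)=6 [14,18)=5 [15,19)=5 [16,20)=5 [17,21)=4 [18,22)=4 [19,23)=3 [20,24)=2 [23,27)=1 [24,28)=1 [25,29)=1 [26,30)=1

i=0 t=0 v=8: → [0,4); WM=-3
i=1 t=2 v=2: → [2,6),[1,5),[0,4); WM=-1
i=2 t=3 v=1: → [3,7),[2,6),[1,5),[0,4); WM=0
i=3 t=4 v=9: → [4,8),[3,7),[2,6),[1,5); WM=1
i=4 t=7 v=1: → [7,11),[6,10),[5,9),[4,8); WM=4; [0,4) fires=3
i=5 t=1 v=7: DROP (t<4-2); WM=4
i=6 t=7 v=5: → [7,11),[6,10),[5,9),[4,8); WM=4
i=7 t=7 v=9: → [7,11),[6,10),[5,9),[4,8); WM=4
i=8 t=2 v=9: → [2,6),[1,5),[0,4); WM=4
i=9 t=12 v=4: → [12,16),[11,15),[10,14),[9,13); WM=9; [1,5) fires=4 [2,6) fires=4 [3,7) fires=2 [4,8) fires=4 [5,9) fires=3
i=10 t=12 v=7: → [12,16),[11,15),[10,14),[9,13); WM=9
i=11 t=12 v=9: → [12,16),[11,15),[10,14),[9,13); WM=9
i=12 t=13 v=6: → [13,17),[12,16),[11,15),[10,14); WM=10; [6,10) fires=3
i=13 t=14 v=7: → [14,18),[13,17),[12,16),[11,15); WM=11; [7,11) fires=3
i=14 t=15 v=6: → [15,19),[14,18),[13,17),[12,16); WM=12
i=15 t=16 v=1: → [16,20),[15,19),[14,18),[13,17); WM=13; [9,13) fires=3
i=16 t=16 v=3: → [16,20),[15,19),[14,18),[13,17); WM=13
i=17 t=16 v=3: → [16,20),[15,19),[14,18),[13,17); WM=13
i=18 t=18 v=8: → [18,22),[17,21),[16,20),[15,19); WM=15; [10,14) fires=4 [11,15) fires=5
i=19 t=19 v=7: → [19,23),[18,22),[17,21),[16,20); WM=16; [12,16) fires=6
i=20 t=20 v=2: → [20,24),[19,23),[18,22),[17,21); WM=17; [13,17) fires=6
i=21 t=20 v=3: → [20,24),[19,23),[18,22),[17,21); WM=17
i=22 t=26 v=5: → [26,30),[25,29),[24,28),[23,27); WM=23; [14,18) fires=5 [15,19) fires=5 [16,20) fires=5 [17,21) fires=4 [18,22) fires=4 [19,23) fires=3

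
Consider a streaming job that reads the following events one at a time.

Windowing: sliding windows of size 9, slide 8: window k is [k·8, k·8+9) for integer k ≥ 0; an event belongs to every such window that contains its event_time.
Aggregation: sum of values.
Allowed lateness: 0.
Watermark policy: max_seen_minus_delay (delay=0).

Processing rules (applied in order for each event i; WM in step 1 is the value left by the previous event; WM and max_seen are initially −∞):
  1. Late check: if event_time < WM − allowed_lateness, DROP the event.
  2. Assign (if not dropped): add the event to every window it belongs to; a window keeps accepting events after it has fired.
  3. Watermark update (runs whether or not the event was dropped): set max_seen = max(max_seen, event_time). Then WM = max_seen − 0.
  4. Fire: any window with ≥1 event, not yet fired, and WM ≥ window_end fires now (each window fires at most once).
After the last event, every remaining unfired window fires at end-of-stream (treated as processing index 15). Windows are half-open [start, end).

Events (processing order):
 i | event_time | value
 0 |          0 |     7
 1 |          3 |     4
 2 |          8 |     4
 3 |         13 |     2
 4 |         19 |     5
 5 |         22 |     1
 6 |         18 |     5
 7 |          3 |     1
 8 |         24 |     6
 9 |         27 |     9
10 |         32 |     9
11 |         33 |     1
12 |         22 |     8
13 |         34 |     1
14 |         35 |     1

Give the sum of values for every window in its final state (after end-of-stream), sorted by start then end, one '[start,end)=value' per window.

i=0 t=0 v=7: → [0,9); WM=0
i=1 t=3 v=4: → [0,9); WM=3
i=2 t=8 v=4: → [8,17),[0,9); WM=8
i=3 t=13 v=2: → [8,17); WM=13; [0,9) fires=15
i=4 t=19 v=5: → [16,25); WM=19; [8,17) fires=6
i=5 t=22 v=1: → [16,25); WM=22
i=6 t=18 v=5: DROP (t<22-0); WM=22
i=7 t=3 v=1: DROP (t<22-0); WM=22
i=8 t=24 v=6: → [24,33),[16,25); WM=24
i=9 t=27 v=9: → [24,33); WM=27; [16,25) fires=12
i=10 t=32 v=9: → [32,41),[24,33); WM=32
i=11 t=33 v=1: → [32,41); WM=33; [24,33) fires=24
i=12 t=22 v=8: DROP (t<33-0); WM=33
i=13 t=34 v=1: → [32,41); WM=34
i=14 t=35 v=1: → [32,41); WM=35

[0,9)=15 [8,17)=6 [16,25)=12 [24,33)=24 [32,41)=12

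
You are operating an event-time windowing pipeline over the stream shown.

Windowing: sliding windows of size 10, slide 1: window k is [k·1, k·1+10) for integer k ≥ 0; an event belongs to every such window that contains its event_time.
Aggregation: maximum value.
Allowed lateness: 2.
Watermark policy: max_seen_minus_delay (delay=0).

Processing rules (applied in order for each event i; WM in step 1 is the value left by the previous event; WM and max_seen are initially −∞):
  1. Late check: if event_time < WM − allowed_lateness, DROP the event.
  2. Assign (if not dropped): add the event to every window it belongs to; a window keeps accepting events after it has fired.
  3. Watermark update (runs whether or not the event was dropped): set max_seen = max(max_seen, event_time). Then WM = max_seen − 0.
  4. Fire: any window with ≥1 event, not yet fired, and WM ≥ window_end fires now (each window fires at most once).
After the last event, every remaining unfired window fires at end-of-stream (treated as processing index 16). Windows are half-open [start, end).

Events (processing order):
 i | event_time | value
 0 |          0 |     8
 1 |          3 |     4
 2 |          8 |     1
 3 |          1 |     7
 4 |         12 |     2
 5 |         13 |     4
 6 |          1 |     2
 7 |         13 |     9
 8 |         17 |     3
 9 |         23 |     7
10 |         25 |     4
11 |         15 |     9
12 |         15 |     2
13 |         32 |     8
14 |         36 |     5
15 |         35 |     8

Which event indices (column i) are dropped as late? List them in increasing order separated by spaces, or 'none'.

3 6 11 12

i=0 t=0 v=8: → [0,10); WM=0
i=1 t=3 v=4: → [3,13),[2,12),[1,11),[0,10); WM=3
i=2 t=8 v=1: → [8,18),[7,17),[6,16),[5,15),[4,14),[3,13),[2,12),[1,11),[0,10); WM=8
i=3 t=1 v=7: DROP (t<8-2); WM=8
i=4 t=12 v=2: → [12,22),[11,21),[10,20),[9,19),[8,18),[7,17),[6,16),[5,15),[4,14),[3,13); WM=12; [0,10) fires=8 [1,11) fires=4 [2,12) fires=4
i=5 t=13 v=4: → [13,23),[12,22),[11,21),[10,20),[9,19),[8,18),[7,17),[6,16),[5,15),[4,14); WM=13; [3,13) fires=4
i=6 t=1 v=2: DROP (t<13-2); WM=13
i=7 t=13 v=9: → [13,23),[12,22),[11,21),[10,20),[9,19),[8,18),[7,17),[6,16),[5,15),[4,14); WM=13
i=8 t=17 v=3: → [17,27),[16,26),[15,25),[14,24),[13,23),[12,22),[11,21),[10,20),[9,19),[8,18); WM=17; [4,14) fires=9 [5,15) fires=9 [6,16) fires=9 [7,17) fires=9
i=9 t=23 v=7: → [23,33),[22,32),[21,31),[20,30),[19,29),[18,28),[17,27),[16,26),[15,25),[14,24); WM=23; [8,18) fires=9 [9,19) fires=9 [10,20) fires=9 [11,21) fires=9 [12,22) fires=9 [13,23) fires=9
i=10 t=25 v=4: → [25,35),[24,34),[23,33),[22,32),[21,31),[20,30),[19,29),[18,28),[17,27),[16,26); WM=25; [14,24) fires=7 [15,25) fires=7
i=11 t=15 v=9: DROP (t<25-2); WM=25
i=12 t=15 v=2: DROP (t<25-2); WM=25
i=13 t=32 v=8: → [32,42),[31,41),[30,40),[29,39),[28,38),[27,37),[26,36),[25,35),[24,34),[23,33); WM=32; [16,26) fires=7 [17,27) fires=7 [18,28) fires=7 [19,29) fires=7 [20,30) fires=7 [21,31) fires=7 [22,32) fires=7
i=14 t=36 v=5: → [36,46),[35,45),[34,44),[33,43),[32,42),[31,41),[30,40),[29,39),[28,38),[27,37); WM=36; [23,33) fires=8 [24,34) fires=8 [25,35) fires=8 [26,36) fires=8
i=15 t=35 v=8: → [35,45),[34,44),[33,43),[32,42),[31,41),[30,40),[29,39),[28,38),[27,37),[26,36); WM=36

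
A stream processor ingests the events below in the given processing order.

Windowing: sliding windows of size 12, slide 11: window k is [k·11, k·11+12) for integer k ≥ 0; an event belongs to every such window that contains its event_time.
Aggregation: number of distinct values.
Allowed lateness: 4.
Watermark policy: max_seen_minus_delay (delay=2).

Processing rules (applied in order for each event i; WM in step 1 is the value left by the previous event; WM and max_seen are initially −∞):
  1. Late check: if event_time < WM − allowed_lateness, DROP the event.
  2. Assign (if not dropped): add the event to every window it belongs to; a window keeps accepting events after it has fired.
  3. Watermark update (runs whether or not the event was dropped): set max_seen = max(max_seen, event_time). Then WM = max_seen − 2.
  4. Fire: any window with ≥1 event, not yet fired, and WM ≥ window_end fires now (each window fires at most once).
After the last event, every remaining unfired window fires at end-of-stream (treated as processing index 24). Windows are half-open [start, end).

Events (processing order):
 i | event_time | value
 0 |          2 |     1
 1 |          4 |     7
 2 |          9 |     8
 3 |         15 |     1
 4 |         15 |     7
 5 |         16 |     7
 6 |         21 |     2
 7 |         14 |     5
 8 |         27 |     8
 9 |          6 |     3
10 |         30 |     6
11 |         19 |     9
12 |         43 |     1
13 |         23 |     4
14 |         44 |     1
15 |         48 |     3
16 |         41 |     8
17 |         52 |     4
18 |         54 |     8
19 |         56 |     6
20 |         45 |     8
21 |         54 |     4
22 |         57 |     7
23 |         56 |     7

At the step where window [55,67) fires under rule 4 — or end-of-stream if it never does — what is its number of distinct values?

i=0 t=2 v=1: → [0,12); WM=0
i=1 t=4 v=7: → [0,12); WM=2
i=2 t=9 v=8: → [0,12); WM=7
i=3 t=15 v=1: → [11,23); WM=13; [0,12) fires=3
i=4 t=15 v=7: → [11,23); WM=13
i=5 t=16 v=7: → [11,23); WM=14
i=6 t=21 v=2: → [11,23); WM=19
i=7 t=14 v=5: DROP (t<19-4); WM=19
i=8 t=27 v=8: → [22,34); WM=25; [11,23) fires=3
i=9 t=6 v=3: DROP (t<25-4); WM=25
i=10 t=30 v=6: → [22,34); WM=28
i=11 t=19 v=9: DROP (t<28-4); WM=28
i=12 t=43 v=1: → [33,45); WM=41; [22,34) fires=2
i=13 t=23 v=4: DROP (t<41-4); WM=41
i=14 t=44 v=1: → [44,56),[33,45); WM=42
i=15 t=48 v=3: → [44,56); WM=46; [33,45) fires=1
i=16 t=41 v=8: DROP (t<46-4); WM=46
i=17 t=52 v=4: → [44,56); WM=50
i=18 t=54 v=8: → [44,56); WM=52
i=19 t=56 v=6: → [55,67); WM=54
i=20 t=45 v=8: DROP (t<54-4); WM=54
i=21 t=54 v=4: → [44,56); WM=54
i=22 t=57 v=7: → [55,67); WM=55
i=23 t=56 v=7: → [55,67); WM=55

2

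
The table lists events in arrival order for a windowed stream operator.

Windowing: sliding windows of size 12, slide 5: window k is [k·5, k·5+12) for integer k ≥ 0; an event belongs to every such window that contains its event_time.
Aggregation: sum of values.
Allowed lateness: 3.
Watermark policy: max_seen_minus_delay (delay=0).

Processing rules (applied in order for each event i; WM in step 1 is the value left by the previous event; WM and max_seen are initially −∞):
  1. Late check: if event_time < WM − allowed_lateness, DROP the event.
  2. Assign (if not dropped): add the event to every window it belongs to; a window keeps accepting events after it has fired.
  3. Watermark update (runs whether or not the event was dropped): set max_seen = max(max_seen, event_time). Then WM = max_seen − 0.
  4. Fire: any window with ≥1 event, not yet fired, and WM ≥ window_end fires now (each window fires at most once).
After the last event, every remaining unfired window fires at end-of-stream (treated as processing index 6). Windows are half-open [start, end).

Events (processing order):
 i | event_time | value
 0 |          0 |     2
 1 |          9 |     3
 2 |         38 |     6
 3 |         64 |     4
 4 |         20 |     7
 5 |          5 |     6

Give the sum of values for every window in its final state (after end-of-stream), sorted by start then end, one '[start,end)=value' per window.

i=0 t=0 v=2: → [0,12); WM=0
i=1 t=9 v=3: → [5,17),[0,12); WM=9
i=2 t=38 v=6: → [35,47),[30,42); WM=38; [0,12) fires=5 [5,17) fires=3
i=3 t=64 v=4: → [60,72),[55,67); WM=64; [30,42) fires=6 [35,47) fires=6
i=4 t=20 v=7: DROP (t<64-3); WM=64
i=5 t=5 v=6: DROP (t<64-3); WM=64

[0,12)=5 [5,17)=3 [30,42)=6 [35,47)=6 [55,67)=4 [60,72)=4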